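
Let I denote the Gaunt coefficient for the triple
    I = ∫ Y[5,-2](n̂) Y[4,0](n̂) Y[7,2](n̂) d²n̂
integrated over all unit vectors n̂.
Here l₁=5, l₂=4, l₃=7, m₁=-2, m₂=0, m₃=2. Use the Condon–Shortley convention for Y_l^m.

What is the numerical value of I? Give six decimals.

Rules hold: Σm=0, L=16 even, 1≤7≤9.
N = 11·9·15 = 1485
Δ = 2!·8!·6!/17! = 1/6126120
Racah Σ t=0..2: t=0:+1/69120 t=1:−1/20736 t=2:+1/69120 = -1/51840
⇒ 3j(5 4 7; 0 0 0)² = 280/21879, sgn +1
Racah Σ t=0..2: t=0:+1/483840 t=1:−1/51840 t=2:+1/69120 = -1/362880
⇒ 3j(5 4 7; -2 0 2)² = 16/17017, sgn +1
4πI² = N·(3j₀)²·(3jₘ)² = 9600/537251
I = +1·√(0.0178687/4π) = 0.03770874

0.037709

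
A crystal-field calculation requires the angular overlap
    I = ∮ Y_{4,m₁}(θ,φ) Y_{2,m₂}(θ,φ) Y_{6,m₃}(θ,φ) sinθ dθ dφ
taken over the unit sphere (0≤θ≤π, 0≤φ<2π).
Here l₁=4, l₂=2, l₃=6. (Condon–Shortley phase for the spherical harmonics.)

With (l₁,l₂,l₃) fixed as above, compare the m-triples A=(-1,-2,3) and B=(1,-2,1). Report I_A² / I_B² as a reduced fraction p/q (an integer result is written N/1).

18/5

Same 4,2,6: normalisation and zero-m 3j drop out of the ratio.
A: Δ: 0! 8! 4! / 13! → 1/6435; sum: t=0:+1/17280 = 1/17280; 3j²(4 2 6; -1 -2 3) = Δ·Π!·Σ² = 14/715  (sign -1)
B: Δ: 0! 8! 4! / 13! → 1/6435; sum: t=0:+1/17280 = 1/17280; 3j²(4 2 6; 1 -2 1) = Δ·Π!·Σ² = 7/1287  (sign -1)
I_A²/I_B² = (14/715)/(7/1287) = 18/5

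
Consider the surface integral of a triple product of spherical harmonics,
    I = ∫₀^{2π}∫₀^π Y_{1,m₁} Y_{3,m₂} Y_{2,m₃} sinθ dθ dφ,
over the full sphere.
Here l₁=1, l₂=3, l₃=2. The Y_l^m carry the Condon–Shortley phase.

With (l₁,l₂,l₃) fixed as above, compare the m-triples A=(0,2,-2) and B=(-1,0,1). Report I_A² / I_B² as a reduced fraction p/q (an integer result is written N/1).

l's match ⇒ only the (l;m) 3-j factors differ between A and B.
A: triangle coeff Δ(1,3,2) = 1/105; Σ_t [1,1]: t=1:−1/24 = -1/24; (3j)²=1/21 [(1 3 2; 0 2 -2)], sign=-1
B: triangle coeff Δ(1,3,2) = 1/105; Σ_t [2,2]: t=2:+1/12 = 1/12; (3j)²=1/35 [(1 3 2; -1 0 1)], sign=-1
I_A²/I_B² = (1/21)/(1/35) = 5/3

5/3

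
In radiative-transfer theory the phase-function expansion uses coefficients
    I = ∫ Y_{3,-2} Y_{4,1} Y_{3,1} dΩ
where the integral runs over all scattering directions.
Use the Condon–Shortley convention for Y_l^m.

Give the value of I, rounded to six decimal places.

0.145070

m-sum 0 ✓  L=10 even ✓  1≤3≤7 ✓
Π(2lᵢ+1) = 7×9×7 = 441
triangle coeff Δ(3,4,3) = 1/34650
Σ_t [1,3]: t=1:−1/72 t=2:+1/16 t=3:−1/72 = 5/144
(3j)²=2/77 [(3 4 3; 0 0 0)], sign=-1
Σ_t [3,4]: t=3:−1/48 t=4:+1/144 = -1/72
(3j)²=16/693 [(3 4 3; -2 1 1)], sign=-1
⇒ 4πI² = 32/121
I = (+1)√(32/121/(4π)) = 0.14506992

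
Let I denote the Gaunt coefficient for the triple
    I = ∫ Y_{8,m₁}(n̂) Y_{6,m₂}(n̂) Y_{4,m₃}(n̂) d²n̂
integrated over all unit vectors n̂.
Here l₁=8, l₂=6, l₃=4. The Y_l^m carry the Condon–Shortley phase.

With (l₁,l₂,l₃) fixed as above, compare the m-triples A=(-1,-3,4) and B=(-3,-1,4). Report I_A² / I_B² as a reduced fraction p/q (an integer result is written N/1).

Same 8,6,4: normalisation and zero-m 3j drop out of the ratio.
A: Δ: 10! 6! 2! / 19! → 1/23279256; sum: t=3:−1/43545600 = -1/43545600; 3j²(8 6 4; -1 -3 4) = Δ·Π!·Σ² = 168/46189  (sign -1)
B: Δ: 10! 6! 2! / 19! → 1/23279256; sum: t=5:−1/20736000 = -1/20736000; 3j²(8 6 4; -3 -1 4) = Δ·Π!·Σ² = 49/4199  (sign -1)
I_A²/I_B² = (168/46189)/(49/4199) = 24/77

24/77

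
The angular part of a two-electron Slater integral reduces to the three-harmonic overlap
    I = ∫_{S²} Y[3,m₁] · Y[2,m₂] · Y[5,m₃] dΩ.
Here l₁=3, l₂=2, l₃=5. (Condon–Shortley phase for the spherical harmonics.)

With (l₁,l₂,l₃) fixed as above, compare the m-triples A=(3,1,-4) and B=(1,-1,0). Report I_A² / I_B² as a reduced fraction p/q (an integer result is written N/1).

Shared (l₁,l₂,l₃)=(3,2,5): N and (l;000)² cancel in I_A²/I_B².
A: Δ = 0!·6!·4!/11! = 1/2310; Racah Σ t=0..0: t=0:+1/4320 = 1/4320; ⇒ 3j(3 2 5; 3 1 -4)² = 2/55, sgn -1
B: Δ = 0!·6!·4!/11! = 1/2310; Racah Σ t=0..0: t=0:+1/288 = 1/288; ⇒ 3j(3 2 5; 1 -1 0)² = 5/231, sgn -1
I_A²/I_B² = (2/55)/(5/231) = 42/25

42/25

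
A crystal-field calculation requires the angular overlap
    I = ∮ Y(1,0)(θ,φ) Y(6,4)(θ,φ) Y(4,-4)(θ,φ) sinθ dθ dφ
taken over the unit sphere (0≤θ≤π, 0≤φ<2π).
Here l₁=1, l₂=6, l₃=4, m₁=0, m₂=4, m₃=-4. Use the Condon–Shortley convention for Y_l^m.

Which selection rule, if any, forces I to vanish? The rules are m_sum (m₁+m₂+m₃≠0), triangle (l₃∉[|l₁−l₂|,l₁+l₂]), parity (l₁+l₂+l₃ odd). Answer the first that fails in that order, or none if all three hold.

azimuthal sum: 0 + 4 − 4 = 0  ✓
5 ≤ 4 ≤ 7 (triangle on l)  ✗
L = 1 + 6 + 4 = 11 (odd)

triangle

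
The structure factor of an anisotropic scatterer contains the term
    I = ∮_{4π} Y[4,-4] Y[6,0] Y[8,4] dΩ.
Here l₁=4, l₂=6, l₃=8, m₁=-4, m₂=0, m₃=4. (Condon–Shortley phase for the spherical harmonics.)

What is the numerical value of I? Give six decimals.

Rules hold: Σm=0, L=18 even, 2≤8≤10.
N = 9·13·17 = 1989
Δ = 2!·6!·10!/19! = 1/23279256
Racah Σ t=0..2: t=0:+1/1658880 t=1:−1/518400 t=2:+1/1658880 = -1/1382400
⇒ 3j(4 6 8; 0 0 0)² = 504/46189, sgn -1
Racah Σ t=2..2: t=2:+1/24883200 = 1/24883200
⇒ 3j(4 6 8; -4 0 4)² = 70/4199, sgn +1
4πI² = N·(3j₀)²·(3jₘ)² = 317520/877591
I = -1·√(0.361809/4π) = -0.16968151

-0.169682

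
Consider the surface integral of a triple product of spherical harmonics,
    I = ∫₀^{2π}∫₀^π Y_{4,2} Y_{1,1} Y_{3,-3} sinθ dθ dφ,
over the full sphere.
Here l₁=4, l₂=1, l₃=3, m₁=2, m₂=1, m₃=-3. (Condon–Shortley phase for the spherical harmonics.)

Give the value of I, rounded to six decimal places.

0.061558

Rules hold: Σm=0, L=8 even, 3≤3≤5.
N = 9·3·7 = 189
Δ = 2!·6!·0!/9! = 1/252
Racah Σ t=1..1: t=1:−1/36 = -1/36
⇒ 3j(4 1 3; 0 0 0)² = 4/63, sgn +1
Racah Σ t=2..2: t=2:+1/1440 = 1/1440
⇒ 3j(4 1 3; 2 1 -3)² = 1/252, sgn +1
4πI² = N·(3j₀)²·(3jₘ)² = 1/21
I = +1·√(0.047619/4π) = 0.06155813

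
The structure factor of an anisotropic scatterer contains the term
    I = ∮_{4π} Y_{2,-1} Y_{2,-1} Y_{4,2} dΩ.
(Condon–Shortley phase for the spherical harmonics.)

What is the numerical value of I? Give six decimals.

0.254875

Checks pass: Σm=0; 8 even; l₃=4∈[0,4].
(2·2+1)(2·2+1)(2·4+1) = 225
Δ: 0! 4! 4! / 9! → 1/630
sum: t=0:+1/16 = 1/16
3j²(2 2 4; 0 0 0) = Δ·Π!·Σ² = 2/35  (sign +1)
sum: t=0:+1/36 = 1/36
3j²(2 2 4; -1 -1 2) = Δ·Π!·Σ² = 4/63  (sign +1)
combine: 4πI² = 225·2/35·4/63 = 40/49
take √, sign +1: I = 0.25487487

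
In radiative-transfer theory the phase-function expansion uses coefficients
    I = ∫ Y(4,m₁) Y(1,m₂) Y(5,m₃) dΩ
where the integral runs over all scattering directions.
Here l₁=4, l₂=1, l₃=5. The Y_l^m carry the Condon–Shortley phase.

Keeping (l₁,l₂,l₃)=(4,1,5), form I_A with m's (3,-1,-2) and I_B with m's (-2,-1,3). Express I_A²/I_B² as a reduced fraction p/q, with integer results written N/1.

3/28

Same 4,1,5: normalisation and zero-m 3j drop out of the ratio.
A: Δ: 0! 8! 2! / 11! → 1/495; sum: t=0:+1/10080 = 1/10080; 3j²(4 1 5; 3 -1 -2) = Δ·Π!·Σ² = 1/165  (sign -1)
B: Δ: 0! 8! 2! / 11! → 1/495; sum: t=0:+1/2880 = 1/2880; 3j²(4 1 5; -2 -1 3) = Δ·Π!·Σ² = 28/495  (sign +1)
I_A²/I_B² = (1/165)/(28/495) = 3/28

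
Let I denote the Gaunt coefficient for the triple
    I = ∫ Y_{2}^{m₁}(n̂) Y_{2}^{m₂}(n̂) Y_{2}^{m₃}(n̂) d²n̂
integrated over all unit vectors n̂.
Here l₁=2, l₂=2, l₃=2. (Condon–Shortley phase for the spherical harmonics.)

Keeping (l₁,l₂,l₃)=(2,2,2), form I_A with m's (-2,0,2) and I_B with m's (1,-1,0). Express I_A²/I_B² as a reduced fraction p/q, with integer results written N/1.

4/1

l's match ⇒ only the (l;m) 3-j factors differ between A and B.
A: triangle coeff Δ(2,2,2) = 1/630; Σ_t [2,2]: t=2:+1/8 = 1/8; (3j)²=2/35 [(2 2 2; -2 0 2)], sign=+1
B: triangle coeff Δ(2,2,2) = 1/630; Σ_t [0,1]: t=0:+1/2 t=1:−1/4 = 1/4; (3j)²=1/70 [(2 2 2; 1 -1 0)], sign=+1
I_A²/I_B² = (2/35)/(1/70) = 4/1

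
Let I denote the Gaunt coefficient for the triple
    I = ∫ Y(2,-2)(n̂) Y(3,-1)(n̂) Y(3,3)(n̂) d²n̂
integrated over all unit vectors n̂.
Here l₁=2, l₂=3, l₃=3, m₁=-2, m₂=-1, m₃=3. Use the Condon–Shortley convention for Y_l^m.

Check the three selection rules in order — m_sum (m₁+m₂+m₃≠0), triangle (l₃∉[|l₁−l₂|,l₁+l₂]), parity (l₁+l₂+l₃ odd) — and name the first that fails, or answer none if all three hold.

none

Σmᵢ = 0  ✓
l₃∈[|l₁−l₂|,l₁+l₂]=[1,5], have l₃=3  ✓
Σlᵢ = 8 ⇒ even  ✓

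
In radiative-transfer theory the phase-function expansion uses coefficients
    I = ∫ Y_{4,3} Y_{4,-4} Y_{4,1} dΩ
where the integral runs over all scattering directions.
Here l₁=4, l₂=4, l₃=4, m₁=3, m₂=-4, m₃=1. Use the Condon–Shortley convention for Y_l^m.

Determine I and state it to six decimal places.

-0.168431

Checks pass: Σm=0; 12 even; l₃=4∈[0,8].
(2·4+1)(2·4+1)(2·4+1) = 729
Δ: 4! 4! 4! / 13! → 1/450450
sum: t=0:+1/13824 t=1:−1/216 t=2:+1/64 t=3:−1/216 t=4:+1/13824 = 5/768
3j²(4 4 4; 0 0 0) = Δ·Π!·Σ² = 18/1001  (sign +1)
sum: t=0:+1/3456 = 1/3456
3j²(4 4 4; 3 -4 1) = Δ·Π!·Σ² = 35/1287  (sign -1)
combine: 4πI² = 729·18/1001·35/1287 = 7290/20449
take √, sign -1: I = -0.16843130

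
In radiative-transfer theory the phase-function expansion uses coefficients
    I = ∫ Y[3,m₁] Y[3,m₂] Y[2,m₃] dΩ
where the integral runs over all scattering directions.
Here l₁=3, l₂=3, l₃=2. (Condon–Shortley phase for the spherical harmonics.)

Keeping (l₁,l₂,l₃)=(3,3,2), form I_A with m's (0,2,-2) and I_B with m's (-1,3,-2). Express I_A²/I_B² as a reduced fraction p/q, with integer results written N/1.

2/1

Same 3,3,2: normalisation and zero-m 3j drop out of the ratio.
A: Δ: 4! 2! 2! / 9! → 1/3780; sum: t=3:−1/24 = -1/24; 3j²(3 3 2; 0 2 -2) = Δ·Π!·Σ² = 1/21  (sign -1)
B: Δ: 4! 2! 2! / 9! → 1/3780; sum: t=4:+1/96 = 1/96; 3j²(3 3 2; -1 3 -2) = Δ·Π!·Σ² = 1/42  (sign +1)
I_A²/I_B² = (1/21)/(1/42) = 2/1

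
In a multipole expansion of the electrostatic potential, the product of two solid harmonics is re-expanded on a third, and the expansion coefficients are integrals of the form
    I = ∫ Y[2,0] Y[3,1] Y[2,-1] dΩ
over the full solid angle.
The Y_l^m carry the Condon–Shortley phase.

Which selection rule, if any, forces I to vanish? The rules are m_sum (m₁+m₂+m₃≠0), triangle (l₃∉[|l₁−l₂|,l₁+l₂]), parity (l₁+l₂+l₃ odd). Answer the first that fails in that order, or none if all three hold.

parity

Σmᵢ = 0  ✓
l₃∈[|l₁−l₂|,l₁+l₂]=[1,5], have l₃=2  ✓
Σlᵢ = 7 ⇒ odd  ✗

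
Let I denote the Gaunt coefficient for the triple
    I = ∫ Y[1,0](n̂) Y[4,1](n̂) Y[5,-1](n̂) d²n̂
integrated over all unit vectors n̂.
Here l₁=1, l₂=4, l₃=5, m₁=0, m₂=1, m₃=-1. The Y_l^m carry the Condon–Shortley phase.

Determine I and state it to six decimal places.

-0.240571

Rules hold: Σm=0, L=10 even, 3≤5≤5.
N = 3·9·11 = 297
Δ = 0!·2!·8!/11! = 1/495
Racah Σ t=0..0: t=0:+1/576 = 1/576
⇒ 3j(1 4 5; 0 0 0)² = 5/99, sgn -1
Racah Σ t=0..0: t=0:+1/720 = 1/720
⇒ 3j(1 4 5; 0 1 -1)² = 8/165, sgn +1
4πI² = N·(3j₀)²·(3jₘ)² = 8/11
I = -1·√(0.727273/4π) = -0.24057125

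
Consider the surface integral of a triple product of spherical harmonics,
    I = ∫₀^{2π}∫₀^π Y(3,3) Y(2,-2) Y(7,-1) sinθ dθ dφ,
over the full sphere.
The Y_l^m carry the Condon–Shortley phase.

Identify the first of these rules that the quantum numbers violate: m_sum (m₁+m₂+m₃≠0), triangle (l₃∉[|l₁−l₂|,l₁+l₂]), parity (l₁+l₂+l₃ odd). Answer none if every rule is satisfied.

triangle

azimuthal sum: 3 − 2 − 1 = 0  ✓
1 ≤ 7 ≤ 5 (triangle on l)  ✗
L = 3 + 2 + 7 = 12 (even)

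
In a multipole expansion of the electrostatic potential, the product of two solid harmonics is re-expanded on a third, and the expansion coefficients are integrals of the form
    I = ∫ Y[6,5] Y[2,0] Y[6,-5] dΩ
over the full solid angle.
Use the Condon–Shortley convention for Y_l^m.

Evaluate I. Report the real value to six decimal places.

m-sum 0 ✓  L=14 even ✓  4≤6≤8 ✓
Π(2lᵢ+1) = 13×5×13 = 845
triangle coeff Δ(6,2,6) = 1/90090
Σ_t [0,2]: t=0:+1/69120 t=1:−1/14400 t=2:+1/69120 = -7/172800
(3j)²=14/715 [(6 2 6; 0 0 0)], sign=-1
Σ_t [0,1]: t=0:+1/1451520 t=1:−1/3628800 = 1/2419200
(3j)²=11/910 [(6 2 6; 5 0 -5)], sign=-1
⇒ 4πI² = 1/5
I = (+1)√(1/5/(4π)) = 0.12615663

0.126157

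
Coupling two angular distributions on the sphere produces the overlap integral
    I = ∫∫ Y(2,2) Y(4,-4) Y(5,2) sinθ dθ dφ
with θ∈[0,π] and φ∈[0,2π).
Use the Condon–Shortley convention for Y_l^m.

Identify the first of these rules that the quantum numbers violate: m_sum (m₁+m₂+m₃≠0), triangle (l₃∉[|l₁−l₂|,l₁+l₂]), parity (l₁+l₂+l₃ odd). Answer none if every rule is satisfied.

parity

Σmᵢ = 0  ✓
l₃∈[|l₁−l₂|,l₁+l₂]=[2,6], have l₃=5  ✓
Σlᵢ = 11 ⇒ odd  ✗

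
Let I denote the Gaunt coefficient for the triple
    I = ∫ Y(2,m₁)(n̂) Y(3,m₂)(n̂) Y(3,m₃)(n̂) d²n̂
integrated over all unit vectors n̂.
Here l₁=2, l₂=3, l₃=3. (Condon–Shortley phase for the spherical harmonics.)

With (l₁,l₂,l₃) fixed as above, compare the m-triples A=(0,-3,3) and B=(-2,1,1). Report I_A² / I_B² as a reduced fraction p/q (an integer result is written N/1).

25/24

Shared (l₁,l₂,l₃)=(2,3,3): N and (l;000)² cancel in I_A²/I_B².
A: Δ = 2!·2!·4!/9! = 1/3780; Racah Σ t=0..0: t=0:+1/96 = 1/96; ⇒ 3j(2 3 3; 0 -3 3)² = 5/84, sgn +1
B: Δ = 2!·2!·4!/9! = 1/3780; Racah Σ t=2..2: t=2:+1/16 = 1/16; ⇒ 3j(2 3 3; -2 1 1)² = 2/35, sgn +1
I_A²/I_B² = (5/84)/(2/35) = 25/24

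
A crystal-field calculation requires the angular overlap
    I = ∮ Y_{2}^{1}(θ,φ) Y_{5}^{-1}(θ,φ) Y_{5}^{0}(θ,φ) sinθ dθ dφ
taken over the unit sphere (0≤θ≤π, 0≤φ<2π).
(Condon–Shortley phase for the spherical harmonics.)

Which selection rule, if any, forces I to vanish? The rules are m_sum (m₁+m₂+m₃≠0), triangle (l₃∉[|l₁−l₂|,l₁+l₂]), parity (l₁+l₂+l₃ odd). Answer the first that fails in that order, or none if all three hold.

none

azimuthal sum: 1 − 1 + 0 = 0  ✓
3 ≤ 5 ≤ 7 (triangle on l)  ✓
L = 2 + 5 + 5 = 12 (even)  ✓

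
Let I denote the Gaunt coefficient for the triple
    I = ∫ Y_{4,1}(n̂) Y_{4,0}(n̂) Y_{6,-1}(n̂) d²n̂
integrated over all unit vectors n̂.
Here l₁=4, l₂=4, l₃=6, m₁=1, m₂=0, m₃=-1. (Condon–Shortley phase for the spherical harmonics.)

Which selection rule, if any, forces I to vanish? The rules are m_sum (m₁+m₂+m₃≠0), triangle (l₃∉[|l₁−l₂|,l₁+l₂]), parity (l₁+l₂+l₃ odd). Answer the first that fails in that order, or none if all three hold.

Σmᵢ = 0  ✓
l₃∈[|l₁−l₂|,l₁+l₂]=[0,8], have l₃=6  ✓
Σlᵢ = 14 ⇒ even  ✓

none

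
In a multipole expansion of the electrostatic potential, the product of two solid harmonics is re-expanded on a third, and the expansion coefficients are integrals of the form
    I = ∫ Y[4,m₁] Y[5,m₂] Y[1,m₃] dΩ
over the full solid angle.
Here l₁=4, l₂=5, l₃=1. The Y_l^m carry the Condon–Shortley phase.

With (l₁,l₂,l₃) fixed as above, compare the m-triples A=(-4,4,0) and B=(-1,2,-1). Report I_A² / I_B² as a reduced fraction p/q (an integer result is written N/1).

3/7

Same 4,5,1: normalisation and zero-m 3j drop out of the ratio.
A: Δ: 8! 0! 2! / 11! → 1/495; sum: t=8:+1/40320 = 1/40320; 3j²(4 5 1; -4 4 0) = Δ·Π!·Σ² = 1/55  (sign -1)
B: Δ: 8! 0! 2! / 11! → 1/495; sum: t=5:−1/1440 = -1/1440; 3j²(4 5 1; -1 2 -1) = Δ·Π!·Σ² = 7/165  (sign -1)
I_A²/I_B² = (1/55)/(7/165) = 3/7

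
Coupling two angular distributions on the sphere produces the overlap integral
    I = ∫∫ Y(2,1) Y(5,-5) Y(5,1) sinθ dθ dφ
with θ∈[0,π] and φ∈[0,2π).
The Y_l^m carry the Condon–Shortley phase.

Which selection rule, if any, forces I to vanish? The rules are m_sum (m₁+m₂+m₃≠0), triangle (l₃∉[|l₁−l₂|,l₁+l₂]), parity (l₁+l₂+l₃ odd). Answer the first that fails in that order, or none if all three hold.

azimuthal sum: 1 − 5 + 1 = -3  ✗
3 ≤ 5 ≤ 7 (triangle on l)
L = 2 + 5 + 5 = 12 (even)

m_sum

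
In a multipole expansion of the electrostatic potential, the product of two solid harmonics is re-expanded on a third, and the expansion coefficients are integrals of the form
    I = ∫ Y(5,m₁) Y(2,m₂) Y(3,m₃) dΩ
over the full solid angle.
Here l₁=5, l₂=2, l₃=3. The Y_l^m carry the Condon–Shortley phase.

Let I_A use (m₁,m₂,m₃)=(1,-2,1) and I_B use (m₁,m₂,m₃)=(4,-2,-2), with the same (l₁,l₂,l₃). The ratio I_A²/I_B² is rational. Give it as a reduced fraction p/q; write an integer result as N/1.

5/42

Same 5,2,3: normalisation and zero-m 3j drop out of the ratio.
A: Δ: 4! 6! 0! / 11! → 1/2310; sum: t=0:+1/1152 = 1/1152; 3j²(5 2 3; 1 -2 1) = Δ·Π!·Σ² = 1/154  (sign +1)
B: Δ: 4! 6! 0! / 11! → 1/2310; sum: t=0:+1/2880 = 1/2880; 3j²(5 2 3; 4 -2 -2) = Δ·Π!·Σ² = 3/55  (sign -1)
I_A²/I_B² = (1/154)/(3/55) = 5/42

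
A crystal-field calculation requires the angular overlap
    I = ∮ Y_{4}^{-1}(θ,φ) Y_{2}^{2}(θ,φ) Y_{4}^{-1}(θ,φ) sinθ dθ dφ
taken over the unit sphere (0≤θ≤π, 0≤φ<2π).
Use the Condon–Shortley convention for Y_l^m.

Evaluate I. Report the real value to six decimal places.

Rules hold: Σm=0, L=10 even, 2≤4≤6.
N = 9·5·9 = 405
Δ = 2!·6!·2!/11! = 1/13860
Racah Σ t=0..2: t=0:+1/192 t=1:−1/36 t=2:+1/192 = -5/288
⇒ 3j(4 2 4; 0 0 0)² = 20/693, sgn -1
Racah Σ t=2..2: t=2:+1/144 = 1/144
⇒ 3j(4 2 4; -1 2 -1)² = 10/231, sgn -1
4πI² = N·(3j₀)²·(3jₘ)² = 3000/5929
I = +1·√(0.505988/4π) = 0.20066192

0.200662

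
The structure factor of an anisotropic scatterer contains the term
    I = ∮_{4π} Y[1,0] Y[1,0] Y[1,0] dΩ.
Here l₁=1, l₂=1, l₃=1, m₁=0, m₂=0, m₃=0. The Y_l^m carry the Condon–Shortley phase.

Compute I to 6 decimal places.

0.000000

L=3 odd ⇒ parity kills the (l;000) factor ⇒ I = 0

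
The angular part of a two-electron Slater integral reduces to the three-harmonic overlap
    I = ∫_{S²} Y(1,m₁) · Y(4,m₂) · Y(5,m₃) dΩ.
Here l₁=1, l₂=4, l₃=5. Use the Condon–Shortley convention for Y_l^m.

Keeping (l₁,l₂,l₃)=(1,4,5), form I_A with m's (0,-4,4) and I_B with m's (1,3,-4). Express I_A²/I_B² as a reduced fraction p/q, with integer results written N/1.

Same 1,4,5: normalisation and zero-m 3j drop out of the ratio.
A: Δ: 0! 2! 8! / 11! → 1/495; sum: t=0:+1/40320 = 1/40320; 3j²(1 4 5; 0 -4 4) = Δ·Π!·Σ² = 1/55  (sign -1)
B: Δ: 0! 2! 8! / 11! → 1/495; sum: t=0:+1/10080 = 1/10080; 3j²(1 4 5; 1 3 -4) = Δ·Π!·Σ² = 4/55  (sign -1)
I_A²/I_B² = (1/55)/(4/55) = 1/4

1/4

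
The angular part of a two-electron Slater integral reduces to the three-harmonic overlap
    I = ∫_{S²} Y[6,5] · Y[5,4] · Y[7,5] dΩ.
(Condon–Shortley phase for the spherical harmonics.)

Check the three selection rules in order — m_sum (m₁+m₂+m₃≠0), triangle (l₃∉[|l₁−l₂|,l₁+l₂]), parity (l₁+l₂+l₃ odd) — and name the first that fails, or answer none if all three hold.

azimuthal sum: 5 + 4 + 5 = 14  ✗
1 ≤ 7 ≤ 11 (triangle on l)
L = 6 + 5 + 7 = 18 (even)

m_sum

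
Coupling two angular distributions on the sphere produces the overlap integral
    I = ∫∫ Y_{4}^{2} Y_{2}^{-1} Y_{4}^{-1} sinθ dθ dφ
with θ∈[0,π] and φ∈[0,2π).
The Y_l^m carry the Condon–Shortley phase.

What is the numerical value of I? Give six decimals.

m-sum 0 ✓  L=10 even ✓  2≤4≤6 ✓
Π(2lᵢ+1) = 9×5×9 = 405
triangle coeff Δ(4,2,4) = 1/13860
Σ_t [0,2]: t=0:+1/192 t=1:−1/36 t=2:+1/192 = -5/288
(3j)²=20/693 [(4 2 4; 0 0 0)], sign=-1
Σ_t [0,1]: t=0:+1/96 t=1:−1/240 = 1/160
(3j)²=27/1540 [(4 2 4; 2 -1 -1)], sign=-1
⇒ 4πI² = 1215/5929
I = (+1)√(1215/5929/(4π)) = 0.12770047

0.127700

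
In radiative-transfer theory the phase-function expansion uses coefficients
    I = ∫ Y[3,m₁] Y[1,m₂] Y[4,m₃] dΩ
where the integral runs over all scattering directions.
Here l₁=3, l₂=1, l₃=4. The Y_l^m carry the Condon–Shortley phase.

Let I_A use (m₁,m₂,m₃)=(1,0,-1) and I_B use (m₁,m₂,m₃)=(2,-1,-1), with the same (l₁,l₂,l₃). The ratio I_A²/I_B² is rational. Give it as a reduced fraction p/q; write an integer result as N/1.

5/1

Same 3,1,4: normalisation and zero-m 3j drop out of the ratio.
A: Δ: 0! 6! 2! / 9! → 1/252; sum: t=0:+1/48 = 1/48; 3j²(3 1 4; 1 0 -1) = Δ·Π!·Σ² = 5/84  (sign -1)
B: Δ: 0! 6! 2! / 9! → 1/252; sum: t=0:+1/240 = 1/240; 3j²(3 1 4; 2 -1 -1) = Δ·Π!·Σ² = 1/84  (sign -1)
I_A²/I_B² = (5/84)/(1/84) = 5/1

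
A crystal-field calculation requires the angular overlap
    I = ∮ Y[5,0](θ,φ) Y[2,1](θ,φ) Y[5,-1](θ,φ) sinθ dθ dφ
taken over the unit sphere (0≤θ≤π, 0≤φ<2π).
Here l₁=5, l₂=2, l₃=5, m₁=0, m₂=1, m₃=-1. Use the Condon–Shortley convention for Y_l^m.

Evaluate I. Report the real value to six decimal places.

-0.036166

Rules hold: Σm=0, L=12 even, 3≤5≤7.
N = 11·5·11 = 605
Δ = 2!·8!·2!/13! = 1/38610
Racah Σ t=0..2: t=0:+1/2880 t=1:−1/576 t=2:+1/2880 = -1/960
⇒ 3j(5 2 5; 0 0 0)² = 10/429, sgn +1
Racah Σ t=1..2: t=1:−1/1152 t=2:+1/1440 = -1/5760
⇒ 3j(5 2 5; 0 1 -1)² = 1/858, sgn -1
4πI² = N·(3j₀)²·(3jₘ)² = 25/1521
I = -1·√(0.0164366/4π) = -0.03616600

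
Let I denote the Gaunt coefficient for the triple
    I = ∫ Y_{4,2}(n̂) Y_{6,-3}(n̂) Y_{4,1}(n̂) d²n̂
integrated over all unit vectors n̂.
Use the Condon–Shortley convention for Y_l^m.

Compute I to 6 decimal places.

-0.103072

m-sum 0 ✓  L=14 even ✓  2≤4≤10 ✓
Π(2lᵢ+1) = 9×13×9 = 1053
triangle coeff Δ(4,6,4) = 1/1261260
Σ_t [2,4]: t=2:+1/4608 t=3:−1/1296 t=4:+1/4608 = -7/20736
(3j)²=20/1287 [(4 6 4; 0 0 0)], sign=-1
Σ_t [0,2]: t=0:+1/51840 t=1:−1/5760 t=2:+1/11520 = -7/103680
(3j)²=7/858 [(4 6 4; 2 -3 1)], sign=+1
⇒ 4πI² = 210/1573
I = (-1)√(210/1573/(4π)) = -0.10307192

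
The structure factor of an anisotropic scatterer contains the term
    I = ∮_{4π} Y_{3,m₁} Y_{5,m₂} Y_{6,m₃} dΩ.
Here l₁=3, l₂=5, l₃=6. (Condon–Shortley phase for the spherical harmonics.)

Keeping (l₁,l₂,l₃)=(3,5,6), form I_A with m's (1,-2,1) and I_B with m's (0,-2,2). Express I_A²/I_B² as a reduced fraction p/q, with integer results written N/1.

Shared (l₁,l₂,l₃)=(3,5,6): N and (l;000)² cancel in I_A²/I_B².
A: Δ = 2!·4!·8!/15! = 1/675675; Racah Σ t=0..2: t=0:+1/5760 t=1:−1/8640 t=2:+1/241920 = 1/16128; ⇒ 3j(3 5 6; 1 -2 1)² = 5/1001, sgn -1
B: Δ = 2!·4!·8!/15! = 1/675675; Racah Σ t=0..2: t=0:+1/8640 t=1:−1/5760 t=2:+1/60480 = -1/24192; ⇒ 3j(3 5 6; 0 -2 2)² = 8/3003, sgn -1
I_A²/I_B² = (5/1001)/(8/3003) = 15/8

15/8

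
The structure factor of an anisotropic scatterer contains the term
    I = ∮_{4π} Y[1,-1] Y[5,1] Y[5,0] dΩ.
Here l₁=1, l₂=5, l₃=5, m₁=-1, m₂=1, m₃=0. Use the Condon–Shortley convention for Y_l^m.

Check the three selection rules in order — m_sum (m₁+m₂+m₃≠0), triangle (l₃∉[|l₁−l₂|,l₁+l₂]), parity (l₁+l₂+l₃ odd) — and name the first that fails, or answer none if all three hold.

azimuthal sum: -1 + 1 + 0 = 0  ✓
4 ≤ 5 ≤ 6 (triangle on l)  ✓
L = 1 + 5 + 5 = 11 (odd)  ✗

parity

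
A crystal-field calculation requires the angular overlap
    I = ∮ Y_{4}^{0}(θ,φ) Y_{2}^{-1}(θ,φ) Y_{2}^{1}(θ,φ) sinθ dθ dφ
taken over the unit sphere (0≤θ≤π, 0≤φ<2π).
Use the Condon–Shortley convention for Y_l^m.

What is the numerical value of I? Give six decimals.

m-sum 0 ✓  L=8 even ✓  2≤2≤6 ✓
Π(2lᵢ+1) = 9×5×5 = 225
triangle coeff Δ(4,2,2) = 1/630
Σ_t [2,2]: t=2:+1/16 = 1/16
(3j)²=2/35 [(4 2 2; 0 0 0)], sign=+1
Σ_t [1,1]: t=1:−1/36 = -1/36
(3j)²=8/315 [(4 2 2; 0 -1 1)], sign=+1
⇒ 4πI² = 16/49
I = (+1)√(16/49/(4π)) = 0.16119702

0.161197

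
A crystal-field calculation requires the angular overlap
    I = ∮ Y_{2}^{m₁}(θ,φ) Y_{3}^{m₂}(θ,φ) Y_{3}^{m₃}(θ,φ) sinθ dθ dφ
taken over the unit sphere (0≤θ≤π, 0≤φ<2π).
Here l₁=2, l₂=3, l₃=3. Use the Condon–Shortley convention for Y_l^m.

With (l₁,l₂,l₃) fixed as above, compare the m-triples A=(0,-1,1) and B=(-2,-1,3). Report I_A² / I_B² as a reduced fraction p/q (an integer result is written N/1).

9/10

Shared (l₁,l₂,l₃)=(2,3,3): N and (l;000)² cancel in I_A²/I_B².
A: Δ = 2!·2!·4!/9! = 1/3780; Racah Σ t=0..2: t=0:+1/16 t=1:−1/6 t=2:+1/96 = -3/32; ⇒ 3j(2 3 3; 0 -1 1)² = 3/140, sgn -1
B: Δ = 2!·2!·4!/9! = 1/3780; Racah Σ t=2..2: t=2:+1/96 = 1/96; ⇒ 3j(2 3 3; -2 -1 3)² = 1/42, sgn +1
I_A²/I_B² = (3/140)/(1/42) = 9/10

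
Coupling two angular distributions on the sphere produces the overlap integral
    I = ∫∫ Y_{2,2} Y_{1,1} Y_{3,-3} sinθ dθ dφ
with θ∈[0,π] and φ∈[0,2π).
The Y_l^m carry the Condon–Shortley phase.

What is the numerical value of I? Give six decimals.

m-sum 0 ✓  L=6 even ✓  1≤3≤3 ✓
Π(2lᵢ+1) = 5×3×7 = 105
triangle coeff Δ(2,1,3) = 1/105
Σ_t [0,0]: t=0:+1/4 = 1/4
(3j)²=3/35 [(2 1 3; 0 0 0)], sign=-1
Σ_t [0,0]: t=0:+1/48 = 1/48
(3j)²=1/7 [(2 1 3; 2 1 -3)], sign=+1
⇒ 4πI² = 9/7
I = (-1)√(9/7/(4π)) = -0.31986543

-0.319865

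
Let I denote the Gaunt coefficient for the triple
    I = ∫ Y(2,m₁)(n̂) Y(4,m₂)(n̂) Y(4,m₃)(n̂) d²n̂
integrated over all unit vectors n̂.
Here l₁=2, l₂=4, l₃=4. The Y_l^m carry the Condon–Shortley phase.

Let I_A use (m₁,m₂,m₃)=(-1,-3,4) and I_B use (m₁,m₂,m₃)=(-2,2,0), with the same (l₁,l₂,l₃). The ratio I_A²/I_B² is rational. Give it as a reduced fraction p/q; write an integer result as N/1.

49/45

l's match ⇒ only the (l;m) 3-j factors differ between A and B.
A: triangle coeff Δ(2,4,4) = 1/13860; Σ_t [1,1]: t=1:−1/1440 = -1/1440; (3j)²=7/165 [(2 4 4; -1 -3 4)], sign=-1
B: triangle coeff Δ(2,4,4) = 1/13860; Σ_t [2,2]: t=2:+1/192 = 1/192; (3j)²=3/77 [(2 4 4; -2 2 0)], sign=+1
I_A²/I_B² = (7/165)/(3/77) = 49/45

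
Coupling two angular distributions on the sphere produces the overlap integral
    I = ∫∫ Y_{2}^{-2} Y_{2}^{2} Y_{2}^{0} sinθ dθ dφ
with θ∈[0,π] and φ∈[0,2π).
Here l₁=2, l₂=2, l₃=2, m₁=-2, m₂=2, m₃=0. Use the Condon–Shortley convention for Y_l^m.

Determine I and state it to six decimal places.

-0.180224

Checks pass: Σm=0; 6 even; l₃=2∈[0,4].
(2·2+1)(2·2+1)(2·2+1) = 125
Δ: 2! 2! 2! / 7! → 1/630
sum: t=0:+1/8 t=1:−1/1 t=2:+1/8 = -3/4
3j²(2 2 2; 0 0 0) = Δ·Π!·Σ² = 2/35  (sign -1)
sum: t=2:+1/8 = 1/8
3j²(2 2 2; -2 2 0) = Δ·Π!·Σ² = 2/35  (sign +1)
combine: 4πI² = 125·2/35·2/35 = 20/49
take √, sign -1: I = -0.18022375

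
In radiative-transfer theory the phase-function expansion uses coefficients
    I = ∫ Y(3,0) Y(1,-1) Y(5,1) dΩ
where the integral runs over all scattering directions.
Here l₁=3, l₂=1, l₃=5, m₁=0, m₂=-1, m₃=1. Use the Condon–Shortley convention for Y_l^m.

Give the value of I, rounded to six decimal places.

triangle: need 2≤l₃≤4, have 5; I=0

0.000000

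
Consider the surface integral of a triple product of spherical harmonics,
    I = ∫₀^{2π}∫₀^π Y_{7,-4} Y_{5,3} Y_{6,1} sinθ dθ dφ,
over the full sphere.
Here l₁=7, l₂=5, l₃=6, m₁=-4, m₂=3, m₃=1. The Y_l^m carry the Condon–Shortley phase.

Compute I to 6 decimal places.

m-sum 0 ✓  L=18 even ✓  2≤6≤12 ✓
Π(2lᵢ+1) = 15×11×13 = 2145
triangle coeff Δ(7,5,6) = 1/174594420
Σ_t [1,5]: t=1:−1/4147200 t=2:+1/207360 t=3:−1/82944 t=4:+1/207360 t=5:−1/4147200 = -1/345600
(3j)²=420/46189 [(7 5 6; 0 0 0)], sign=-1
Σ_t [4,6]: t=4:+1/5806080 t=5:−1/1036800 t=6:+1/2073600 = -1/3225600
(3j)²=27/4199 [(7 5 6; -4 3 1)], sign=+1
⇒ 4πI² = 170100/1356277
I = (-1)√(170100/1356277/(4π)) = -0.09990173

-0.099902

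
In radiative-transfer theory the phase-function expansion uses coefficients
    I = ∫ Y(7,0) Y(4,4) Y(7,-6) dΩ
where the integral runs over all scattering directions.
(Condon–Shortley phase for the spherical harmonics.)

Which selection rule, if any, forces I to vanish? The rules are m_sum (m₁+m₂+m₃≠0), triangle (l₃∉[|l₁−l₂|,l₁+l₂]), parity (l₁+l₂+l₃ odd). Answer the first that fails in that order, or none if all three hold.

Σmᵢ = -2  ✗
l₃∈[|l₁−l₂|,l₁+l₂]=[3,11], have l₃=7
Σlᵢ = 18 ⇒ even

m_sum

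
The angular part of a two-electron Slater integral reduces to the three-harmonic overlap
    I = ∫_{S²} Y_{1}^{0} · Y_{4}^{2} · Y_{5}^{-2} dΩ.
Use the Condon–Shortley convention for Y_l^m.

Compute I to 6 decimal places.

0.225034

Checks pass: Σm=0; 10 even; l₃=5∈[3,5].
(2·1+1)(2·4+1)(2·5+1) = 297
Δ: 0! 2! 8! / 11! → 1/495
sum: t=0:+1/576 = 1/576
3j²(1 4 5; 0 0 0) = Δ·Π!·Σ² = 5/99  (sign -1)
sum: t=0:+1/1440 = 1/1440
3j²(1 4 5; 0 2 -2) = Δ·Π!·Σ² = 7/165  (sign -1)
combine: 4πI² = 297·5/99·7/165 = 7/11
take √, sign +1: I = 0.22503380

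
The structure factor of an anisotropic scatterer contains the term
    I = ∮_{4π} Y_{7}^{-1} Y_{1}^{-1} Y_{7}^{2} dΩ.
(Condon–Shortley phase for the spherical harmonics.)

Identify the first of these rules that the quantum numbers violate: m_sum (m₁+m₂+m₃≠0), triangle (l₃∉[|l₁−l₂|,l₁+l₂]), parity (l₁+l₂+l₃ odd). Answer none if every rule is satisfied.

azimuthal sum: -1 − 1 + 2 = 0  ✓
6 ≤ 7 ≤ 8 (triangle on l)  ✓
L = 7 + 1 + 7 = 15 (odd)  ✗

parity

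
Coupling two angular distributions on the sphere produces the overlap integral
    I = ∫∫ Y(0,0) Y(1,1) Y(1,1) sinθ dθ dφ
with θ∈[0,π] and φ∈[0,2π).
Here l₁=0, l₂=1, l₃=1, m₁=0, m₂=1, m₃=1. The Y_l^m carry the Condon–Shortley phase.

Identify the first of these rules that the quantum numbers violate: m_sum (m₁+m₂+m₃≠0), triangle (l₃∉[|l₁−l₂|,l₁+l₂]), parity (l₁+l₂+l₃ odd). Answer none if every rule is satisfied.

m_sum

Σmᵢ = 2  ✗
l₃∈[|l₁−l₂|,l₁+l₂]=[1,1], have l₃=1
Σlᵢ = 2 ⇒ even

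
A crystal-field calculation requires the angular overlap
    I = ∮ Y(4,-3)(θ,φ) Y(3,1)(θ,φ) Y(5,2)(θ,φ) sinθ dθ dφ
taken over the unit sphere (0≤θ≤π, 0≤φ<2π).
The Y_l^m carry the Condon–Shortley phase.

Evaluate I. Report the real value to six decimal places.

-0.171363

Rules hold: Σm=0, L=12 even, 1≤5≤7.
N = 9·7·11 = 693
Δ = 2!·6!·4!/13! = 1/180180
Racah Σ t=0..2: t=0:+1/576 t=1:−1/144 t=2:+1/576 = -1/288
⇒ 3j(4 3 5; 0 0 0)² = 20/1001, sgn +1
Racah Σ t=1..2: t=1:−1/4320 t=2:+1/960 = 7/8640
⇒ 3j(4 3 5; -3 1 2)² = 343/12870, sgn -1
4πI² = N·(3j₀)²·(3jₘ)² = 686/1859
I = -1·√(0.369016/4π) = -0.17136315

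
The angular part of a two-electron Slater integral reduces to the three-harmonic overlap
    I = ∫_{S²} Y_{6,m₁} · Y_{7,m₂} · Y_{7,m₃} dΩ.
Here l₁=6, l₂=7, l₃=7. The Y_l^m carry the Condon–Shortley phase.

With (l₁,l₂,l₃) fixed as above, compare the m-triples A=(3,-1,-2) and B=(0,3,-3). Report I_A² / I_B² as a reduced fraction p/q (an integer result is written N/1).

7000/38809

Same 6,7,7: normalisation and zero-m 3j drop out of the ratio.
A: Δ: 6! 6! 8! / 21! → 1/2444321880; sum: t=0:+1/37324800 t=1:−1/4147200 t=2:+1/3317760 t=3:−1/18662400 = 1/29859840; 3j²(6 7 7; 3 -1 -2) = Δ·Π!·Σ² = 175/138567  (sign -1)
B: Δ: 6! 6! 8! / 21! → 1/2444321880; sum: t=2:+1/92897280 t=3:−1/6531840 t=4:+1/3317760 t=5:−1/10368000 t=6:+1/298598400 = 197/2985984000; 3j²(6 7 7; 0 3 -3) = Δ·Π!·Σ² = 38809/5542680  (sign +1)
I_A²/I_B² = (175/138567)/(38809/5542680) = 7000/38809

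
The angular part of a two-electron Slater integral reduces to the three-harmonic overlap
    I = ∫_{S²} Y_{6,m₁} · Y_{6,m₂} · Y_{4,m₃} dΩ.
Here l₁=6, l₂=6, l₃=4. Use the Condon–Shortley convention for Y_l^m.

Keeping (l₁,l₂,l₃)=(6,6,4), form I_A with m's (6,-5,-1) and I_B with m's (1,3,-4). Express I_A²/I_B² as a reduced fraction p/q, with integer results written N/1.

Same 6,6,4: normalisation and zero-m 3j drop out of the ratio.
A: Δ: 8! 4! 4! / 17! → 1/15315300; sum: t=0:+1/5806080 = 1/5806080; 3j²(6 6 4; 6 -5 -1) = Δ·Π!·Σ² = 165/6188  (sign -1)
B: Δ: 8! 4! 4! / 17! → 1/15315300; sum: t=5:−1/414720 = -1/414720; 3j²(6 6 4; 1 3 -4) = Δ·Π!·Σ² = 49/2431  (sign -1)
I_A²/I_B² = (165/6188)/(49/2431) = 1815/1372

1815/1372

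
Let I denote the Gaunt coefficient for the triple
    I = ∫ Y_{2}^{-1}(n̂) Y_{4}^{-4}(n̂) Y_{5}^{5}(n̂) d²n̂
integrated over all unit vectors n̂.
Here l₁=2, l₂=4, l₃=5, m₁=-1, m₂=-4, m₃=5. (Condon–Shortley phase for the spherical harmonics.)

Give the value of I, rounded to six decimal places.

Σlᵢ=11 odd — θ-integrand is odd under cosθ→−cosθ; I=0

0.000000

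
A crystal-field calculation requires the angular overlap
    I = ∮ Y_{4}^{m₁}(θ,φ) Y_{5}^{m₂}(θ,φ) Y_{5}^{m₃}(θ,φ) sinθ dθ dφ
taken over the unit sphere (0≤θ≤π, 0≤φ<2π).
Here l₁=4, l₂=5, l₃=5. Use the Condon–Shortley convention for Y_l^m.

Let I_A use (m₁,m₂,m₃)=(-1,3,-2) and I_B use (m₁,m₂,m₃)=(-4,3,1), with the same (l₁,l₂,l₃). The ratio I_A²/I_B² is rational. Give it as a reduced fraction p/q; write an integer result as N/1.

1/2

Shared (l₁,l₂,l₃)=(4,5,5): N and (l;000)² cancel in I_A²/I_B².
A: Δ = 4!·4!·6!/15! = 1/3153150; Racah Σ t=2..4: t=2:+1/17280 t=3:−1/2880 t=4:+1/6912 = -1/6912; ⇒ 3j(4 5 5; -1 3 -2)² = 5/429, sgn +1
B: Δ = 4!·4!·6!/15! = 1/3153150; Racah Σ t=4..4: t=4:+1/27648 = 1/27648; ⇒ 3j(4 5 5; -4 3 1)² = 10/429, sgn +1
I_A²/I_B² = (5/429)/(10/429) = 1/2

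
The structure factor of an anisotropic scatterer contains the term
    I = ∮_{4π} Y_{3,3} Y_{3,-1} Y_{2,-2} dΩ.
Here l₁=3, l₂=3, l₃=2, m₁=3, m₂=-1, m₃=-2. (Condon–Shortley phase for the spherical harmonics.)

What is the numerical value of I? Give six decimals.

0.132981

m-sum 0 ✓  L=8 even ✓  0≤2≤6 ✓
Π(2lᵢ+1) = 7×7×5 = 245
triangle coeff Δ(3,3,2) = 1/3780
Σ_t [1,3]: t=1:−1/24 t=2:+1/4 t=3:−1/24 = 1/6
(3j)²=4/105 [(3 3 2; 0 0 0)], sign=+1
Σ_t [0,0]: t=0:+1/96 = 1/96
(3j)²=1/42 [(3 3 2; 3 -1 -2)], sign=+1
⇒ 4πI² = 2/9
I = (+1)√(2/9/(4π)) = 0.13298076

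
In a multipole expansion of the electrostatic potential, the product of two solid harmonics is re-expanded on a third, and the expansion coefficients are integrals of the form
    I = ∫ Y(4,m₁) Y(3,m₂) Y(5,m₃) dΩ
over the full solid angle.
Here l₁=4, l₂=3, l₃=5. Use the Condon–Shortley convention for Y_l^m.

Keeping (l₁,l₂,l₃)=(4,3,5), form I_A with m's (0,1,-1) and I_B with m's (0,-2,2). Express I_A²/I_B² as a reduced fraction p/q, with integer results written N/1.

121/70

l's match ⇒ only the (l;m) 3-j factors differ between A and B.
A: triangle coeff Δ(4,3,5) = 1/180180; Σ_t [0,2]: t=0:+1/2304 t=1:−1/216 t=2:+1/384 = -11/6912; (3j)²=11/1638 [(4 3 5; 0 1 -1)], sign=-1
B: triangle coeff Δ(4,3,5) = 1/180180; Σ_t [0,1]: t=0:+1/576 t=1:−1/864 = 1/1728; (3j)²=5/1287 [(4 3 5; 0 -2 2)], sign=-1
I_A²/I_B² = (11/1638)/(5/1287) = 121/70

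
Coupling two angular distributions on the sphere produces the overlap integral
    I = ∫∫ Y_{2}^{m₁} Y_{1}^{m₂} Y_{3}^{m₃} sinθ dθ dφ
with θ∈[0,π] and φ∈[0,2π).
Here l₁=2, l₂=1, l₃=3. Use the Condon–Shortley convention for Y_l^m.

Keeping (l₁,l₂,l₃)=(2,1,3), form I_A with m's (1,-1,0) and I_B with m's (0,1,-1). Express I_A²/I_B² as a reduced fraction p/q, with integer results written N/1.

1/2

Shared (l₁,l₂,l₃)=(2,1,3): N and (l;000)² cancel in I_A²/I_B².
A: Δ = 0!·4!·2!/7! = 1/105; Racah Σ t=0..0: t=0:+1/12 = 1/12; ⇒ 3j(2 1 3; 1 -1 0)² = 1/35, sgn -1
B: Δ = 0!·4!·2!/7! = 1/105; Racah Σ t=0..0: t=0:+1/8 = 1/8; ⇒ 3j(2 1 3; 0 1 -1)² = 2/35, sgn +1
I_A²/I_B² = (1/35)/(2/35) = 1/2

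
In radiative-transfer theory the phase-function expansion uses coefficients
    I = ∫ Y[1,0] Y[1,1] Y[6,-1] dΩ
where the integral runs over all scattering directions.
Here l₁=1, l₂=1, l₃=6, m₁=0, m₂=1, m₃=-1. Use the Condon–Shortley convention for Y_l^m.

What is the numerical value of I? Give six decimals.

0.000000

l₃=6 ∉ [0,2] — triangle fails ⇒ I = 0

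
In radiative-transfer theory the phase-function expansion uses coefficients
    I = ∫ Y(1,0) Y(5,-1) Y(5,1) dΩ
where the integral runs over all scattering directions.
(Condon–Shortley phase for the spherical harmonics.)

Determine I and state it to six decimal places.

l₁+l₂+l₃=11 is odd: 3j(l;000)=0 ⇒ I=0

0.000000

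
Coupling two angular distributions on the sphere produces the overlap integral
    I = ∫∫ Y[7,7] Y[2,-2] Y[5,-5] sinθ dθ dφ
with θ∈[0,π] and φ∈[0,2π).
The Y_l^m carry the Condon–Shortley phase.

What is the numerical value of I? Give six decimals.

Rules hold: Σm=0, L=14 even, 5≤5≤9.
N = 15·5·11 = 825
Δ = 4!·10!·0!/15! = 1/15015
Racah Σ t=2..2: t=2:+1/57600 = 1/57600
⇒ 3j(7 2 5; 0 0 0)² = 21/715, sgn -1
Racah Σ t=0..0: t=0:+1/87091200 = 1/87091200
⇒ 3j(7 2 5; 7 -2 -5)² = 1/15, sgn +1
4πI² = N·(3j₀)²·(3jₘ)² = 21/13
I = -1·√(1.61538/4π) = -0.35853622

-0.358536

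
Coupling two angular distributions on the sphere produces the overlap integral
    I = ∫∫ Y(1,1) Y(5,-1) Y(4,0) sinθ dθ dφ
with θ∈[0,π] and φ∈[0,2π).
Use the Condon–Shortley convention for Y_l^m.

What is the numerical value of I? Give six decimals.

Rules hold: Σm=0, L=10 even, 4≤4≤6.
N = 3·11·9 = 297
Δ = 2!·0!·8!/11! = 1/495
Racah Σ t=1..1: t=1:−1/576 = -1/576
⇒ 3j(1 5 4; 0 0 0)² = 5/99, sgn -1
Racah Σ t=0..0: t=0:+1/1152 = 1/1152
⇒ 3j(1 5 4; 1 -1 0)² = 1/33, sgn +1
4πI² = N·(3j₀)²·(3jₘ)² = 5/11
I = -1·√(0.454545/4π) = -0.19018827

-0.190188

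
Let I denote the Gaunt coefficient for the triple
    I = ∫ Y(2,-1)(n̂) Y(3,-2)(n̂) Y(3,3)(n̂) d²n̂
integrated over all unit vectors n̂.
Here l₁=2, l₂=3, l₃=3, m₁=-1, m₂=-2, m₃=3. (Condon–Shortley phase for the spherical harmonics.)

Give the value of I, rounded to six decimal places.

Checks pass: Σm=0; 8 even; l₃=3∈[1,5].
(2·2+1)(2·3+1)(2·3+1) = 245
Δ: 2! 2! 4! / 9! → 1/3780
sum: t=0:+1/24 t=1:−1/4 t=2:+1/24 = -1/6
3j²(2 3 3; 0 0 0) = Δ·Π!·Σ² = 4/105  (sign +1)
sum: t=1:−1/48 = -1/48
3j²(2 3 3; -1 -2 3) = Δ·Π!·Σ² = 5/84  (sign -1)
combine: 4πI² = 245·4/105·5/84 = 5/9
take √, sign -1: I = -0.21026104

-0.210261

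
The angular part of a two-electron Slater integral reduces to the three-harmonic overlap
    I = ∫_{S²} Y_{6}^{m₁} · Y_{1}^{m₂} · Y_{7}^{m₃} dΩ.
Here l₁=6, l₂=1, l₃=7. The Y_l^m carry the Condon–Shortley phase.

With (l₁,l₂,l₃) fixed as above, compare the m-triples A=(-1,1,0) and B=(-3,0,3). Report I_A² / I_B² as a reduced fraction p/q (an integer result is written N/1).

l's match ⇒ only the (l;m) 3-j factors differ between A and B.
A: triangle coeff Δ(6,1,7) = 1/1365; Σ_t [0,0]: t=0:+1/1209600 = 1/1209600; (3j)²=1/65 [(6 1 7; -1 1 0)], sign=-1
B: triangle coeff Δ(6,1,7) = 1/1365; Σ_t [0,0]: t=0:+1/2177280 = 1/2177280; (3j)²=8/273 [(6 1 7; -3 0 3)], sign=+1
I_A²/I_B² = (1/65)/(8/273) = 21/40

21/40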